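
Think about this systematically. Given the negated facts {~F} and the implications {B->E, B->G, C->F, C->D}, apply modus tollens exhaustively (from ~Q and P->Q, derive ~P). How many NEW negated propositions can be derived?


Initial negated facts: {~F}
Apply modus tollens to closure:
  ~F and C->F  =>  ~C
Final negated: {~C, ~F}
New negations: {~C}
Count = 1

1


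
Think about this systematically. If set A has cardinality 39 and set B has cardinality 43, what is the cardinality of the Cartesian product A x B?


The Cartesian product A x B contains all ordered pairs (a, b).
|A x B| = |A| * |B| = 39 * 43 = 1677

1677


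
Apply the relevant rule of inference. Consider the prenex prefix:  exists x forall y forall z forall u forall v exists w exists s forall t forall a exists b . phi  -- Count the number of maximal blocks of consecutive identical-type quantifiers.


Quantifier-type sequence: E A A A A E E A A E  (A=forall, E=exists)
Group into maximal same-type runs:
  Ex1 | Ax4 | Ex2 | Ax2 | Ex1
Number of blocks = 5

5


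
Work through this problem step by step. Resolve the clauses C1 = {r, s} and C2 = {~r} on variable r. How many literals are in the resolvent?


Remove r from C1 and ~r from C2.
C1 remainder: {s}
C2 remainder: {}
Union (resolvent): {s}
Resolvent has 1 literal(s).

1


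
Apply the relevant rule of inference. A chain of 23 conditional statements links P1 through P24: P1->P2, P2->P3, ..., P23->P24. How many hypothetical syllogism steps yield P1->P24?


With 23 implications in a chain connecting 24 propositions:
P1->P2, P2->P3, ..., P23->P24
Steps needed = (number of implications) - 1 = 23 - 1 = 22

22


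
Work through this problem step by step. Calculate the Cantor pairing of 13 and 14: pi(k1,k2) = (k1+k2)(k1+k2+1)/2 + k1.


k1 + k2 = 27
(k1+k2)(k1+k2+1)/2 = 27 * 28 / 2 = 378
pi = 378 + 13 = 391

391


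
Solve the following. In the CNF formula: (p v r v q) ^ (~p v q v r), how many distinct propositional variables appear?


Identify each variable that appears in the formula.
Variables found: p, q, r
Count = 3

3


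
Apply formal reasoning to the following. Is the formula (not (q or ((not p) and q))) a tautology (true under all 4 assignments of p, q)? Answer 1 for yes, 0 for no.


Check all 4 assignments:
p=0, q=0: 1
p=0, q=1: 0
p=1, q=0: 1
p=1, q=1: 0
Satisfying count = 2/4.
Tautology iff count = 4: no.

0


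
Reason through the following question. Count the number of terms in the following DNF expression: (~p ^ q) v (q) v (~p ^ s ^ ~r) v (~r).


A DNF formula is a disjunction of terms (conjunctions).
Terms are separated by v.
Counting the disjuncts: 4 terms.

4


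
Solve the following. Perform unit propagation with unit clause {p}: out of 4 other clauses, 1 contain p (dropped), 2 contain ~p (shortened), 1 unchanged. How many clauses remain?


Satisfied (removed): 1
Shortened (remain): 2
Unchanged (remain): 1
Remaining = 2 + 1 = 3

3


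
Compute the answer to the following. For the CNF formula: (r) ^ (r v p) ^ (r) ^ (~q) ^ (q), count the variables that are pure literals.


Check each variable for pure literal status:
p: pure positive
q: mixed (not pure)
r: pure positive
Pure literal count = 2

2


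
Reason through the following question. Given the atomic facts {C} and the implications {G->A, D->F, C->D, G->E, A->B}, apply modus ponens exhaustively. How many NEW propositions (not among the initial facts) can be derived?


Initial facts: {C}
Apply modus ponens to closure:
  C and C->D  =>  D
  D and D->F  =>  F
Final known: {C, D, F}
New propositions: {D, F}
Count = 2

2


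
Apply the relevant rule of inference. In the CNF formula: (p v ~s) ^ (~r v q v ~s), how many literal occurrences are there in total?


Counting literals in each clause:
Clause 1: 2 literal(s)
Clause 2: 3 literal(s)
Total = 5

5


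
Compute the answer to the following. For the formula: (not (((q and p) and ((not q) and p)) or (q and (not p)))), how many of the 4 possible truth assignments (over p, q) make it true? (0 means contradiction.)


Check all 4 assignments:
p=0, q=0: 1
p=0, q=1: 0
p=1, q=0: 1
p=1, q=1: 1
Count of True = 3

3


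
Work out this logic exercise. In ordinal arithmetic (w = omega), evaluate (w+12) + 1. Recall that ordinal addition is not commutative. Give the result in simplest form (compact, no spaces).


Compute (w+12) + 1.
Ordinal + is associative but NOT commutative; for finite n>0, n + w = w but w + n stays w+n.
By associativity: (w+12) + 1 = w + (12+1) = w+13.
Result = w+13

w+13


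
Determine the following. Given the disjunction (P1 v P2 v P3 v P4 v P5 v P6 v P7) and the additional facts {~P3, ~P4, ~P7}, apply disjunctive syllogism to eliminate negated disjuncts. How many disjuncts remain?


Original disjuncts (7): P1, P2, P3, P4, P5, P6, P7
Negated (eliminate): ~P3, ~P4, ~P7
Remaining disjuncts: P1, P2, P5, P6
Count = 7 - 3 = 4

4


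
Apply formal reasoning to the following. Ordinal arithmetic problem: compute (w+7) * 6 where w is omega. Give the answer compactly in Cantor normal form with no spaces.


Compute (w+7) * 6.
Ordinal * is associative and left-distributive over +, but NOT commutative; for finite n>1, n*w = w but w*n stays w*n.
(w+7) * 6 = (w+7) repeated 6 times. Each intermediate +7 is absorbed by the following w; only the last survives: w*6+7.
Result = w*6+7

w*6+7


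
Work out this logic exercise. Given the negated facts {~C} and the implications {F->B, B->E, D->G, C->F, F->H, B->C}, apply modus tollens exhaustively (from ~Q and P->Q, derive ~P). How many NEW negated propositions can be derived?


Initial negated facts: {~C}
Apply modus tollens to closure:
  ~C and B->C  =>  ~B
  ~B and F->B  =>  ~F
Final negated: {~B, ~C, ~F}
New negations: {~B, ~F}
Count = 2

2


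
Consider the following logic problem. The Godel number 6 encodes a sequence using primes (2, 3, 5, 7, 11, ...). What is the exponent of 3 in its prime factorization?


Factorize 6 by dividing by 3 repeatedly.
Division steps: 3 divides 6 exactly 1 time(s).
Exponent of 3 = 1

1


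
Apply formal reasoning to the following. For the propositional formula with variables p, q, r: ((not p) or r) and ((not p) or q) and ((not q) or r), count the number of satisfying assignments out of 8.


Evaluate all 8 assignments for p, q, r:
p=0, q=0, r=0: 1
p=0, q=0, r=1: 1
p=0, q=1, r=0: 0
p=0, q=1, r=1: 1
p=1, q=0, r=0: 0
p=1, q=0, r=1: 0
p=1, q=1, r=0: 0
p=1, q=1, r=1: 1
Satisfying count = 4

4


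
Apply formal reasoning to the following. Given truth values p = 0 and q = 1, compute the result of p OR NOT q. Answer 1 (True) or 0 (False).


p = 0, q = 1
Operation: p OR NOT q
Evaluate: 0 OR NOT 1 = 0

0


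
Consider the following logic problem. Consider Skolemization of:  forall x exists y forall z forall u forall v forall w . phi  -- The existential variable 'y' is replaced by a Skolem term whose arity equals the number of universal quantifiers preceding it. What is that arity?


Quantifier prefix: forall x exists y forall z forall u forall v forall w
'y' is existentially quantified at position 2.
Universal variables preceding it: x
Skolem function arity = 1

1


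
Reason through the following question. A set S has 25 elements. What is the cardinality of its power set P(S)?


The power set of a set with n elements has 2^n elements.
|P(S)| = 2^25 = 33554432

33554432


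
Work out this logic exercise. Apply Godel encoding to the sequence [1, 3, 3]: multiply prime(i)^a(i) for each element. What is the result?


Encode each element as an exponent of the corresponding prime:
  2^1 = 2
  3^3 = 27
  5^3 = 125
Product = 2 * 27 * 125 = 6750

6750


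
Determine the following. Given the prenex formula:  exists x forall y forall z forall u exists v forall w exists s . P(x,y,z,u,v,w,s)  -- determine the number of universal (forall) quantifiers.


Quantifier prefix: exists x forall y forall z forall u exists v forall w exists s
Mark each quantifier type:
  E U U U E U E
Universal count = 4, Existential count = 3
Asked for universal (forall) quantifiers: 4

4


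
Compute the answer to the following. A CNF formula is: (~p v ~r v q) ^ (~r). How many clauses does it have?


A CNF formula is a conjunction of clauses.
Clauses are separated by ^.
Counting the conjuncts: 2 clauses.

2


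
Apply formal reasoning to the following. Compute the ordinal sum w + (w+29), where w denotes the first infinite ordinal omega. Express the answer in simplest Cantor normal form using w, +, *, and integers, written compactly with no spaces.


Compute w + (w+29).
Ordinal + is associative but NOT commutative; for finite n>0, n + w = w but w + n stays w+n.
w + (w+29) = (w+w) + 29 = w*2+29.
Result = w*2+29

w*2+29


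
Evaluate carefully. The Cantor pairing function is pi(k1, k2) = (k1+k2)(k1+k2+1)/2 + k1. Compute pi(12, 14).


k1 + k2 = 26
(k1+k2)(k1+k2+1)/2 = 26 * 27 / 2 = 351
pi = 351 + 12 = 363

363


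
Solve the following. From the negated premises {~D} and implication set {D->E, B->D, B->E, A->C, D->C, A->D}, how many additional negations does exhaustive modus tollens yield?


Initial negated facts: {~D}
Apply modus tollens to closure:
  ~D and B->D  =>  ~B
  ~D and A->D  =>  ~A
Final negated: {~A, ~B, ~D}
New negations: {~A, ~B}
Count = 2

2


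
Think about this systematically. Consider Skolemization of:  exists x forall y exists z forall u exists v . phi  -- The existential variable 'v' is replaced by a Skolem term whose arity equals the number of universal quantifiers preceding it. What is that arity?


Quantifier prefix: exists x forall y exists z forall u exists v
'v' is existentially quantified at position 5.
Universal variables preceding it: y, u
Skolem function arity = 2

2


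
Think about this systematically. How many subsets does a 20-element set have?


The power set of a set with n elements has 2^n elements.
|P(S)| = 2^20 = 1048576

1048576


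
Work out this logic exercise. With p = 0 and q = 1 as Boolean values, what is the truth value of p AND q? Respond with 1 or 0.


p = 0, q = 1
Operation: p AND q
Evaluate: 0 AND 1 = 0

0


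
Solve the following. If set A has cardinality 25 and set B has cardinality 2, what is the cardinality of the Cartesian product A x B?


The Cartesian product A x B contains all ordered pairs (a, b).
|A x B| = |A| * |B| = 25 * 2 = 50

50


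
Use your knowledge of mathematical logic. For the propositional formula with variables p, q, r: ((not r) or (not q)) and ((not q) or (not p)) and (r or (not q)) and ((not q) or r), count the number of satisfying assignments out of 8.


Evaluate all 8 assignments for p, q, r:
p=0, q=0, r=0: 1
p=0, q=0, r=1: 1
p=0, q=1, r=0: 0
p=0, q=1, r=1: 0
p=1, q=0, r=0: 1
p=1, q=0, r=1: 1
p=1, q=1, r=0: 0
p=1, q=1, r=1: 0
Satisfying count = 4

4


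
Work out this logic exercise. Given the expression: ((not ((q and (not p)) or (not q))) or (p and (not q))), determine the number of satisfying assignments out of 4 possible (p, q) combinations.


Check all 4 assignments:
p=0, q=0: 0
p=0, q=1: 0
p=1, q=0: 1
p=1, q=1: 1
Count of True = 2

2


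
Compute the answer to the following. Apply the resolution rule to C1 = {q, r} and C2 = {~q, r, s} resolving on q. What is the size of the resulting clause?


Remove q from C1 and ~q from C2.
C1 remainder: {r}
C2 remainder: {r, s}
Union (resolvent): {r, s}
Resolvent has 2 literal(s).

2


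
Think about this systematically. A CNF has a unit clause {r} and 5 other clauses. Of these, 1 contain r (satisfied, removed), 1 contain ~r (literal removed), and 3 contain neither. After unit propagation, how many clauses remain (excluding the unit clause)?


Satisfied (removed): 1
Shortened (remain): 1
Unchanged (remain): 3
Remaining = 1 + 3 = 4

4


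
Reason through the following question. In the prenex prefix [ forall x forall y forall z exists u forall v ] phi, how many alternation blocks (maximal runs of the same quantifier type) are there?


Quantifier-type sequence: A A A E A  (A=forall, E=exists)
Group into maximal same-type runs:
  Ax3 | Ex1 | Ax1
Number of blocks = 3

3


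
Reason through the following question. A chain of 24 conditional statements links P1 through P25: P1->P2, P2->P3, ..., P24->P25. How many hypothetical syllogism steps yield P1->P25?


With 24 implications in a chain connecting 25 propositions:
P1->P2, P2->P3, ..., P24->P25
Steps needed = (number of implications) - 1 = 24 - 1 = 23

23


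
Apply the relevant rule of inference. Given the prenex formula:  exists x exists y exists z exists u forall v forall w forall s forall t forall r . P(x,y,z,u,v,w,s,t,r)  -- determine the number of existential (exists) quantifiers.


Quantifier prefix: exists x exists y exists z exists u forall v forall w forall s forall t forall r
Mark each quantifier type:
  E E E E U U U U U
Universal count = 5, Existential count = 4
Asked for existential (exists) quantifiers: 4

4


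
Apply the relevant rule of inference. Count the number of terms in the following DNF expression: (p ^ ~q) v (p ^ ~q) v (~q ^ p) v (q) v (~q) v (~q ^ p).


A DNF formula is a disjunction of terms (conjunctions).
Terms are separated by v.
Counting the disjuncts: 6 terms.

6


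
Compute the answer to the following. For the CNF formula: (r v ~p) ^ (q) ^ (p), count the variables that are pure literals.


Check each variable for pure literal status:
p: mixed (not pure)
q: pure positive
r: pure positive
Pure literal count = 2

2


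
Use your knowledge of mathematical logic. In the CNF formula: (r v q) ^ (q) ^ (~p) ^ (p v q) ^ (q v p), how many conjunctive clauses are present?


A CNF formula is a conjunction of clauses.
Clauses are separated by ^.
Counting the conjuncts: 5 clauses.

5


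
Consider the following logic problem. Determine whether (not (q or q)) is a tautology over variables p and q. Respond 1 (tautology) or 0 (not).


Check all 4 assignments:
p=0, q=0: 1
p=0, q=1: 0
p=1, q=0: 1
p=1, q=1: 0
Satisfying count = 2/4.
Tautology iff count = 4: no.

0


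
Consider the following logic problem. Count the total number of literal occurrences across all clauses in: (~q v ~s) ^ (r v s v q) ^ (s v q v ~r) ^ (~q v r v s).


Counting literals in each clause:
Clause 1: 2 literal(s)
Clause 2: 3 literal(s)
Clause 3: 3 literal(s)
Clause 4: 3 literal(s)
Total = 11

11


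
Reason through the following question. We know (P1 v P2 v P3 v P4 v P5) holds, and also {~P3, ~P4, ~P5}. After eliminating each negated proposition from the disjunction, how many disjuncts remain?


Original disjuncts (5): P1, P2, P3, P4, P5
Negated (eliminate): ~P3, ~P4, ~P5
Remaining disjuncts: P1, P2
Count = 5 - 3 = 2

2


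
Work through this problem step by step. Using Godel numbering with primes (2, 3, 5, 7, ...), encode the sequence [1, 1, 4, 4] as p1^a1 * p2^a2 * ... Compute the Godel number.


Encode each element as an exponent of the corresponding prime:
  2^1 = 2
  3^1 = 3
  5^4 = 625
  7^4 = 2401
Product = 2 * 3 * 625 * 2401 = 9003750

9003750


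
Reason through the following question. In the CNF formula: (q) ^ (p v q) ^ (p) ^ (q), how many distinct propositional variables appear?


Identify each variable that appears in the formula.
Variables found: p, q
Count = 2

2


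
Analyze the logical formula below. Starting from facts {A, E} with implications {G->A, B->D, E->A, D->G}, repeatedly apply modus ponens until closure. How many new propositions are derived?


Initial facts: {A, E}
Apply modus ponens to closure:
  (no implication fires)
Final known: {A, E}
New propositions: {(none)}
Count = 0

0


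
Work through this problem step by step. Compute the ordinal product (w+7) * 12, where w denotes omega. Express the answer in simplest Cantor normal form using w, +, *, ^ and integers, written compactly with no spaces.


Compute (w+7) * 12.
Ordinal * is associative and left-distributive over +, but NOT commutative; for finite n>1, n*w = w but w*n stays w*n.
(w+7) * 12 = (w+7) repeated 12 times. Each intermediate +7 is absorbed by the following w; only the last survives: w*12+7.
Result = w*12+7

w*12+7


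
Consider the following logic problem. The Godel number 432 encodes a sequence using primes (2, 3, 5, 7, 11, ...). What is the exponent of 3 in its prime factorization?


Factorize 432 by dividing by 3 repeatedly.
Division steps: 3 divides 432 exactly 3 time(s).
Exponent of 3 = 3

3


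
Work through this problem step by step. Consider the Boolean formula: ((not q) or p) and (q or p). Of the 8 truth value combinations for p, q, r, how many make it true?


Evaluate all 8 assignments for p, q, r:
p=0, q=0, r=0: 0
p=0, q=0, r=1: 0
p=0, q=1, r=0: 0
p=0, q=1, r=1: 0
p=1, q=0, r=0: 1
p=1, q=0, r=1: 1
p=1, q=1, r=0: 1
p=1, q=1, r=1: 1
Satisfying count = 4

4


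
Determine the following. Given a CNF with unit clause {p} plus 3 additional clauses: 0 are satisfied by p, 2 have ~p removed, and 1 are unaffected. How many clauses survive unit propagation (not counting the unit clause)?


Satisfied (removed): 0
Shortened (remain): 2
Unchanged (remain): 1
Remaining = 2 + 1 = 3

3


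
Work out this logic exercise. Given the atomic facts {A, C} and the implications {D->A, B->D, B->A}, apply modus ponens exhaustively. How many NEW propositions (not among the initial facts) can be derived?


Initial facts: {A, C}
Apply modus ponens to closure:
  (no implication fires)
Final known: {A, C}
New propositions: {(none)}
Count = 0

0


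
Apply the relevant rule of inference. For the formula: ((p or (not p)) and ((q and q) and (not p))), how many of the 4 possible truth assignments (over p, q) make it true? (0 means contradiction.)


Check all 4 assignments:
p=0, q=0: 0
p=0, q=1: 1
p=1, q=0: 0
p=1, q=1: 0
Count of True = 1

1


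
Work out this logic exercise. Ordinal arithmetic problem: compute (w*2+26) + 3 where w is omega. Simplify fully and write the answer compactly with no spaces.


Compute (w*2+26) + 3.
Ordinal + is associative but NOT commutative; for finite n>0, n + w = w but w + n stays w+n.
By associativity: (w*2+26) + 3 = w*2 + (26+3) = w*2+29.
Result = w*2+29

w*2+29


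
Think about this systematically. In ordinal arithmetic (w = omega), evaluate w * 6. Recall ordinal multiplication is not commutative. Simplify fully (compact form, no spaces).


Compute w * 6.
Ordinal * is associative and left-distributive over +, but NOT commutative; for finite n>1, n*w = w but w*n stays w*n.
w * 6 means 6 copies of w concatenated: w*6.
Result = w*6

w*6


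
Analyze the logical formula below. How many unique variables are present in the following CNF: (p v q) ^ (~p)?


Identify each variable that appears in the formula.
Variables found: p, q
Count = 2

2


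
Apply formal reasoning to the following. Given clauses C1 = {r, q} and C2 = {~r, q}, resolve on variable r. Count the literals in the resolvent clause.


Remove r from C1 and ~r from C2.
C1 remainder: {q}
C2 remainder: {q}
Union (resolvent): {q}
Resolvent has 1 literal(s).

1


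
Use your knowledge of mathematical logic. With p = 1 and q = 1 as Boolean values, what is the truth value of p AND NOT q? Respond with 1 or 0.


p = 1, q = 1
Operation: p AND NOT q
Evaluate: 1 AND NOT 1 = 0

0


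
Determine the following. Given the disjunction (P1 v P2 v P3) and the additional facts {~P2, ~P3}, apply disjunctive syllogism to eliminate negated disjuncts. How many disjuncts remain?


Original disjuncts (3): P1, P2, P3
Negated (eliminate): ~P2, ~P3
Remaining disjuncts: P1
Count = 3 - 2 = 1

1


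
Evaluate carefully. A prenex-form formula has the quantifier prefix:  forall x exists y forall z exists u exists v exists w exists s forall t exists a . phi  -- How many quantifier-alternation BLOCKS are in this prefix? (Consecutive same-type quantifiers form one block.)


Quantifier-type sequence: A E A E E E E A E  (A=forall, E=exists)
Group into maximal same-type runs:
  Ax1 | Ex1 | Ax1 | Ex4 | Ax1 | Ex1
Number of blocks = 6

6


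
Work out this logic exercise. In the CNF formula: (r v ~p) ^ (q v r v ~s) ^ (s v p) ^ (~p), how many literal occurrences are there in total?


Counting literals in each clause:
Clause 1: 2 literal(s)
Clause 2: 3 literal(s)
Clause 3: 2 literal(s)
Clause 4: 1 literal(s)
Total = 8

8


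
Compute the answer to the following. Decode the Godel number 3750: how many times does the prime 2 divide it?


Factorize 3750 by dividing by 2 repeatedly.
Division steps: 2 divides 3750 exactly 1 time(s).
Exponent of 2 = 1

1


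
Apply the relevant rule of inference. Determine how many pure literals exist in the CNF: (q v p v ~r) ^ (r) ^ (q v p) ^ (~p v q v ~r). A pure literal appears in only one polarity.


Check each variable for pure literal status:
p: mixed (not pure)
q: pure positive
r: mixed (not pure)
Pure literal count = 1

1


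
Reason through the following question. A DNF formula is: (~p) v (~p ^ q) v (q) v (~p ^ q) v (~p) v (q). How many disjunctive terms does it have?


A DNF formula is a disjunction of terms (conjunctions).
Terms are separated by v.
Counting the disjuncts: 6 terms.

6


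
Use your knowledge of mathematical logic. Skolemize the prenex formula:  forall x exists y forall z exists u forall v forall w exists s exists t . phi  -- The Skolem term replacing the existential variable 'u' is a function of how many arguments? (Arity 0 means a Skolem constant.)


Quantifier prefix: forall x exists y forall z exists u forall v forall w exists s exists t
'u' is existentially quantified at position 4.
Universal variables preceding it: x, z
Skolem function arity = 2

2


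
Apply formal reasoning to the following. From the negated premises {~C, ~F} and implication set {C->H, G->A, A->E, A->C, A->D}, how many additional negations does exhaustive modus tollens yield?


Initial negated facts: {~C, ~F}
Apply modus tollens to closure:
  ~C and A->C  =>  ~A
  ~A and G->A  =>  ~G
Final negated: {~A, ~C, ~F, ~G}
New negations: {~A, ~G}
Count = 2

2


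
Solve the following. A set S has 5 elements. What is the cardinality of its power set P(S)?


The power set of a set with n elements has 2^n elements.
|P(S)| = 2^5 = 32

32


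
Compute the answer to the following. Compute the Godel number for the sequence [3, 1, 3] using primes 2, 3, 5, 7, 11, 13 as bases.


Encode each element as an exponent of the corresponding prime:
  2^3 = 8
  3^1 = 3
  5^3 = 125
Product = 8 * 3 * 125 = 3000

3000


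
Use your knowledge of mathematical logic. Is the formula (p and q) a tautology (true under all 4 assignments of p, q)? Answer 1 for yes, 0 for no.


Check all 4 assignments:
p=0, q=0: 0
p=0, q=1: 0
p=1, q=0: 0
p=1, q=1: 1
Satisfying count = 1/4.
Tautology iff count = 4: no.

0


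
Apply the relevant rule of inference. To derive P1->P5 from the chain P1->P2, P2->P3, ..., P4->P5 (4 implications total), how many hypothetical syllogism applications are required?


With 4 implications in a chain connecting 5 propositions:
P1->P2, P2->P3, ..., P4->P5
Steps needed = (number of implications) - 1 = 4 - 1 = 3

3


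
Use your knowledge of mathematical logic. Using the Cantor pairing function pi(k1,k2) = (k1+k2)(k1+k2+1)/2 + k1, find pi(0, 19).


k1 + k2 = 19
(k1+k2)(k1+k2+1)/2 = 19 * 20 / 2 = 190
pi = 190 + 0 = 190

190


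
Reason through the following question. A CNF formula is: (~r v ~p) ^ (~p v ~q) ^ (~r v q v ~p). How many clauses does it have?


A CNF formula is a conjunction of clauses.
Clauses are separated by ^.
Counting the conjuncts: 3 clauses.

3


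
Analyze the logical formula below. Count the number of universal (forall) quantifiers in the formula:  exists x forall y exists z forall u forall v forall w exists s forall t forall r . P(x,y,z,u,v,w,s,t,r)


Quantifier prefix: exists x forall y exists z forall u forall v forall w exists s forall t forall r
Mark each quantifier type:
  E U E U U U E U U
Universal count = 6, Existential count = 3
Asked for universal (forall) quantifiers: 6

6


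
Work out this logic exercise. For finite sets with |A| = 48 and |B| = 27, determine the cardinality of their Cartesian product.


The Cartesian product A x B contains all ordered pairs (a, b).
|A x B| = |A| * |B| = 48 * 27 = 1296

1296


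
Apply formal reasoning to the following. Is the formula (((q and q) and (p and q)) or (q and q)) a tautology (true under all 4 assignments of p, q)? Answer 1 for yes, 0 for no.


Check all 4 assignments:
p=0, q=0: 0
p=0, q=1: 1
p=1, q=0: 0
p=1, q=1: 1
Satisfying count = 2/4.
Tautology iff count = 4: no.

0


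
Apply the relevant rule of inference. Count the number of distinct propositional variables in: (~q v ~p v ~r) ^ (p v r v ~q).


Identify each variable that appears in the formula.
Variables found: p, q, r
Count = 3

3


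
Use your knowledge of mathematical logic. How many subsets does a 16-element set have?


The power set of a set with n elements has 2^n elements.
|P(S)| = 2^16 = 65536

65536


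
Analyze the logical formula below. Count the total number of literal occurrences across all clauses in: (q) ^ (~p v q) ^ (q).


Counting literals in each clause:
Clause 1: 1 literal(s)
Clause 2: 2 literal(s)
Clause 3: 1 literal(s)
Total = 4

4


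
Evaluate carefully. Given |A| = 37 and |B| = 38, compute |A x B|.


The Cartesian product A x B contains all ordered pairs (a, b).
|A x B| = |A| * |B| = 37 * 38 = 1406

1406


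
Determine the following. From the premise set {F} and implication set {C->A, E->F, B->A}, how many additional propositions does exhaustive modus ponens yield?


Initial facts: {F}
Apply modus ponens to closure:
  (no implication fires)
Final known: {F}
New propositions: {(none)}
Count = 0

0


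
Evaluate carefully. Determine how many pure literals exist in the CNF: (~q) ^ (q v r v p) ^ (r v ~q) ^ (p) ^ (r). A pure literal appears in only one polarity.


Check each variable for pure literal status:
p: pure positive
q: mixed (not pure)
r: pure positive
Pure literal count = 2

2


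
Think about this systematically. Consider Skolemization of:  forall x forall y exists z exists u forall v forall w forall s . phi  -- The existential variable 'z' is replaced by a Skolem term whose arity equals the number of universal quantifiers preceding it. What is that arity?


Quantifier prefix: forall x forall y exists z exists u forall v forall w forall s
'z' is existentially quantified at position 3.
Universal variables preceding it: x, y
Skolem function arity = 2

2


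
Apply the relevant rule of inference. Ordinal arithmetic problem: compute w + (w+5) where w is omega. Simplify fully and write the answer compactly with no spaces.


Compute w + (w+5).
Ordinal + is associative but NOT commutative; for finite n>0, n + w = w but w + n stays w+n.
w + (w+5) = (w+w) + 5 = w*2+5.
Result = w*2+5

w*2+5


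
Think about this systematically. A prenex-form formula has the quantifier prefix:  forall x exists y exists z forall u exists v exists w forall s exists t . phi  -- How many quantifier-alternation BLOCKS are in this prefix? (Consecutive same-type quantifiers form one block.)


Quantifier-type sequence: A E E A E E A E  (A=forall, E=exists)
Group into maximal same-type runs:
  Ax1 | Ex2 | Ax1 | Ex2 | Ax1 | Ex1
Number of blocks = 6

6


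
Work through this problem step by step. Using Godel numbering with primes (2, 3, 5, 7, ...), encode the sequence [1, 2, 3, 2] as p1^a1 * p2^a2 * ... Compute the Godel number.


Encode each element as an exponent of the corresponding prime:
  2^1 = 2
  3^2 = 9
  5^3 = 125
  7^2 = 49
Product = 2 * 9 * 125 * 49 = 110250

110250


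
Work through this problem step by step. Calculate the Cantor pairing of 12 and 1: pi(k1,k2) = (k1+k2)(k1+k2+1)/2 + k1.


k1 + k2 = 13
(k1+k2)(k1+k2+1)/2 = 13 * 14 / 2 = 91
pi = 91 + 12 = 103

103


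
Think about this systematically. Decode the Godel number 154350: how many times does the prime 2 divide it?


Factorize 154350 by dividing by 2 repeatedly.
Division steps: 2 divides 154350 exactly 1 time(s).
Exponent of 2 = 1

1


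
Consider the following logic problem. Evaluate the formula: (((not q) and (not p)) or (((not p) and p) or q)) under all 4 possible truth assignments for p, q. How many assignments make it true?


Check all 4 assignments:
p=0, q=0: 1
p=0, q=1: 1
p=1, q=0: 0
p=1, q=1: 1
Count of True = 3

3


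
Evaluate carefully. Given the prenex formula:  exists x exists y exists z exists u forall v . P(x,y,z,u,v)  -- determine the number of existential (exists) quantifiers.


Quantifier prefix: exists x exists y exists z exists u forall v
Mark each quantifier type:
  E E E E U
Universal count = 1, Existential count = 4
Asked for existential (exists) quantifiers: 4

4


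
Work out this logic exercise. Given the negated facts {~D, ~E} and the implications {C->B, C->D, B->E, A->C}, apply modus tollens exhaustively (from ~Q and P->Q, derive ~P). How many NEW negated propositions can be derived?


Initial negated facts: {~D, ~E}
Apply modus tollens to closure:
  ~D and C->D  =>  ~C
  ~E and B->E  =>  ~B
  ~C and A->C  =>  ~A
Final negated: {~A, ~B, ~C, ~D, ~E}
New negations: {~A, ~B, ~C}
Count = 3

3


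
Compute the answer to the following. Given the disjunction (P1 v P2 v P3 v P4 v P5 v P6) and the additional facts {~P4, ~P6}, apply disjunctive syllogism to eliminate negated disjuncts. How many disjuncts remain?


Original disjuncts (6): P1, P2, P3, P4, P5, P6
Negated (eliminate): ~P4, ~P6
Remaining disjuncts: P1, P2, P3, P5
Count = 6 - 2 = 4

4


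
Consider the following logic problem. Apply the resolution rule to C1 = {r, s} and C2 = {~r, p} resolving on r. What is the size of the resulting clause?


Remove r from C1 and ~r from C2.
C1 remainder: {s}
C2 remainder: {p}
Union (resolvent): {p, s}
Resolvent has 2 literal(s).

2


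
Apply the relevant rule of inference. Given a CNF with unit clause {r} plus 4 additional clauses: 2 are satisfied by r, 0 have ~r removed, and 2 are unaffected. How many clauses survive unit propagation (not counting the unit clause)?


Satisfied (removed): 2
Shortened (remain): 0
Unchanged (remain): 2
Remaining = 0 + 2 = 2

2


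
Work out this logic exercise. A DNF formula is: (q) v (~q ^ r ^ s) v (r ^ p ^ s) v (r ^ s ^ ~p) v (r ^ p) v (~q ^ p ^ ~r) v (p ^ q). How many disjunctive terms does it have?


A DNF formula is a disjunction of terms (conjunctions).
Terms are separated by v.
Counting the disjuncts: 7 terms.

7


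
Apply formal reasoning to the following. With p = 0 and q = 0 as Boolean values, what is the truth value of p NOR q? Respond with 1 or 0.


p = 0, q = 0
Operation: p NOR q
Evaluate: 0 NOR 0 = 1

1


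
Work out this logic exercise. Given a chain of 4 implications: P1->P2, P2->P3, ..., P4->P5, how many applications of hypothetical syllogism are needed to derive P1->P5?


With 4 implications in a chain connecting 5 propositions:
P1->P2, P2->P3, ..., P4->P5
Steps needed = (number of implications) - 1 = 4 - 1 = 3

3


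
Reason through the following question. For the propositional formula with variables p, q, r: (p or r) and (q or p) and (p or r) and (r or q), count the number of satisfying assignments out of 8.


Evaluate all 8 assignments for p, q, r:
p=0, q=0, r=0: 0
p=0, q=0, r=1: 0
p=0, q=1, r=0: 0
p=0, q=1, r=1: 1
p=1, q=0, r=0: 0
p=1, q=0, r=1: 1
p=1, q=1, r=0: 1
p=1, q=1, r=1: 1
Satisfying count = 4

4


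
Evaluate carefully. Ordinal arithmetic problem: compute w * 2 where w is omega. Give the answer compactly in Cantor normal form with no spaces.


Compute w * 2.
Ordinal * is associative and left-distributive over +, but NOT commutative; for finite n>1, n*w = w but w*n stays w*n.
w * 2 means 2 copies of w concatenated: w*2.
Result = w*2

w*2


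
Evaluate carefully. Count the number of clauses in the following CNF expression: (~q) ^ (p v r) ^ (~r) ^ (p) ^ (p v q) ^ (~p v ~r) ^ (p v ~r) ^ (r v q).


A CNF formula is a conjunction of clauses.
Clauses are separated by ^.
Counting the conjuncts: 8 clauses.

8


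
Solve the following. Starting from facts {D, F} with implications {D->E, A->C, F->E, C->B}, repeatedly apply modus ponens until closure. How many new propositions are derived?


Initial facts: {D, F}
Apply modus ponens to closure:
  D and D->E  =>  E
Final known: {D, E, F}
New propositions: {E}
Count = 1

1


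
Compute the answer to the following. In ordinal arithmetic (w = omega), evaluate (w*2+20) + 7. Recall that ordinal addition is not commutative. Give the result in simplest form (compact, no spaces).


Compute (w*2+20) + 7.
Ordinal + is associative but NOT commutative; for finite n>0, n + w = w but w + n stays w+n.
By associativity: (w*2+20) + 7 = w*2 + (20+7) = w*2+27.
Result = w*2+27

w*2+27


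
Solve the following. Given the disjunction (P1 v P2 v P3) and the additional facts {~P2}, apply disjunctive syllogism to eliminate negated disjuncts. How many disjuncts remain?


Original disjuncts (3): P1, P2, P3
Negated (eliminate): ~P2
Remaining disjuncts: P1, P3
Count = 3 - 1 = 2

2


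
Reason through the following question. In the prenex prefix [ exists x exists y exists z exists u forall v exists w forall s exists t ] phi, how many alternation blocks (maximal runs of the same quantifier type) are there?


Quantifier-type sequence: E E E E A E A E  (A=forall, E=exists)
Group into maximal same-type runs:
  Ex4 | Ax1 | Ex1 | Ax1 | Ex1
Number of blocks = 5

5


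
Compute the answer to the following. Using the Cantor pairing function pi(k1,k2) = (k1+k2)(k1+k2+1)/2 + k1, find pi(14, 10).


k1 + k2 = 24
(k1+k2)(k1+k2+1)/2 = 24 * 25 / 2 = 300
pi = 300 + 14 = 314

314


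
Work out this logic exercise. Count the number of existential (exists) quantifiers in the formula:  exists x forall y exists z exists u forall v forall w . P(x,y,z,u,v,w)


Quantifier prefix: exists x forall y exists z exists u forall v forall w
Mark each quantifier type:
  E U E E U U
Universal count = 3, Existential count = 3
Asked for existential (exists) quantifiers: 3

3


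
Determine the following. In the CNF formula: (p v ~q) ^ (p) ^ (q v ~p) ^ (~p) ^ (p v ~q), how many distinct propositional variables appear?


Identify each variable that appears in the formula.
Variables found: p, q
Count = 2

2


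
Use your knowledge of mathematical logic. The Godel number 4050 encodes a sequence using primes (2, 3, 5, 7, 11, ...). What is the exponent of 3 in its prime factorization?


Factorize 4050 by dividing by 3 repeatedly.
Division steps: 3 divides 4050 exactly 4 time(s).
Exponent of 3 = 4

4


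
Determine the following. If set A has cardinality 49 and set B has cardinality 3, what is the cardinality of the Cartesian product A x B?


The Cartesian product A x B contains all ordered pairs (a, b).
|A x B| = |A| * |B| = 49 * 3 = 147

147


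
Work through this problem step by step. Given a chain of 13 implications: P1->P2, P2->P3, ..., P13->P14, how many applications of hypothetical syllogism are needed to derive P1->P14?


With 13 implications in a chain connecting 14 propositions:
P1->P2, P2->P3, ..., P13->P14
Steps needed = (number of implications) - 1 = 13 - 1 = 12

12


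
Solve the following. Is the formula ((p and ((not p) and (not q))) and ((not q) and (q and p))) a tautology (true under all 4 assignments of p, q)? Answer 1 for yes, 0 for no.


Check all 4 assignments:
p=0, q=0: 0
p=0, q=1: 0
p=1, q=0: 0
p=1, q=1: 0
Satisfying count = 0/4.
Tautology iff count = 4: no.

0


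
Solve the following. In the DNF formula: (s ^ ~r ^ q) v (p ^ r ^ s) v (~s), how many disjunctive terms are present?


A DNF formula is a disjunction of terms (conjunctions).
Terms are separated by v.
Counting the disjuncts: 3 terms.

3


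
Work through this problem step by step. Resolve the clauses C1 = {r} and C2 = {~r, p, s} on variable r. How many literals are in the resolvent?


Remove r from C1 and ~r from C2.
C1 remainder: {}
C2 remainder: {p, s}
Union (resolvent): {p, s}
Resolvent has 2 literal(s).

2


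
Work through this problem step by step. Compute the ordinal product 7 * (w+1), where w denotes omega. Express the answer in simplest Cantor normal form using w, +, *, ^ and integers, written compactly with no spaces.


Compute 7 * (w+1).
Ordinal * is associative and left-distributive over +, but NOT commutative; for finite n>1, n*w = w but w*n stays w*n.
By left-distributivity: 7 * (w+1) = 7*w + 7*1 = w + 7 = w+7.
Result = w+7

w+7


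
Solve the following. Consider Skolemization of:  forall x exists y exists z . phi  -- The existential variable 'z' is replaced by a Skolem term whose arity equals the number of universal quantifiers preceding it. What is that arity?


Quantifier prefix: forall x exists y exists z
'z' is existentially quantified at position 3.
Universal variables preceding it: x
Skolem function arity = 1

1


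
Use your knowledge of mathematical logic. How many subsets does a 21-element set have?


The power set of a set with n elements has 2^n elements.
|P(S)| = 2^21 = 2097152

2097152


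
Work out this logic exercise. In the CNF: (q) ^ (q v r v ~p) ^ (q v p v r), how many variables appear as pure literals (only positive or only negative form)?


Check each variable for pure literal status:
p: mixed (not pure)
q: pure positive
r: pure positive
Pure literal count = 2

2


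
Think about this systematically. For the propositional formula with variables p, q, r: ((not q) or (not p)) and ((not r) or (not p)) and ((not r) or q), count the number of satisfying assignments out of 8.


Evaluate all 8 assignments for p, q, r:
p=0, q=0, r=0: 1
p=0, q=0, r=1: 0
p=0, q=1, r=0: 1
p=0, q=1, r=1: 1
p=1, q=0, r=0: 1
p=1, q=0, r=1: 0
p=1, q=1, r=0: 0
p=1, q=1, r=1: 0
Satisfying count = 4

4


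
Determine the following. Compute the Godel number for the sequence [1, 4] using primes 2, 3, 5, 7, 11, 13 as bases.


Encode each element as an exponent of the corresponding prime:
  2^1 = 2
  3^4 = 81
Product = 2 * 81 = 162

162


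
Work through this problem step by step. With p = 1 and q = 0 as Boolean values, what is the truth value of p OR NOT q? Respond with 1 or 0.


p = 1, q = 0
Operation: p OR NOT q
Evaluate: 1 OR NOT 0 = 1

1


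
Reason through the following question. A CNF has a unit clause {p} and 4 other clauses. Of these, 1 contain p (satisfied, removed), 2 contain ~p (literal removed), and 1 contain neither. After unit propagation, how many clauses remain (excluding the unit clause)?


Satisfied (removed): 1
Shortened (remain): 2
Unchanged (remain): 1
Remaining = 2 + 1 = 3

3


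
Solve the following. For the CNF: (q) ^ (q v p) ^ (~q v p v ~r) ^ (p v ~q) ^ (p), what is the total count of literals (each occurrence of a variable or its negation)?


Counting literals in each clause:
Clause 1: 1 literal(s)
Clause 2: 2 literal(s)
Clause 3: 3 literal(s)
Clause 4: 2 literal(s)
Clause 5: 1 literal(s)
Total = 9

9


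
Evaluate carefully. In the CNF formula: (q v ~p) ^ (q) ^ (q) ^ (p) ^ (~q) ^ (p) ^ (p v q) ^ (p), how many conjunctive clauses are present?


A CNF formula is a conjunction of clauses.
Clauses are separated by ^.
Counting the conjuncts: 8 clauses.

8


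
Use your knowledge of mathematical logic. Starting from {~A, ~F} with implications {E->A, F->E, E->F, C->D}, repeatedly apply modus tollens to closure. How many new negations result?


Initial negated facts: {~A, ~F}
Apply modus tollens to closure:
  ~A and E->A  =>  ~E
Final negated: {~A, ~E, ~F}
New negations: {~E}
Count = 1

1


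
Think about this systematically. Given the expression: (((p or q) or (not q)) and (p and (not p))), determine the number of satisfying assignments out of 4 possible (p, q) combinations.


Check all 4 assignments:
p=0, q=0: 0
p=0, q=1: 0
p=1, q=0: 0
p=1, q=1: 0
Count of True = 0

0


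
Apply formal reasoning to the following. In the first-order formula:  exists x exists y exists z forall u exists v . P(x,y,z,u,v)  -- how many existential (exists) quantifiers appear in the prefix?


Quantifier prefix: exists x exists y exists z forall u exists v
Mark each quantifier type:
  E E E U E
Universal count = 1, Existential count = 4
Asked for existential (exists) quantifiers: 4

4
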